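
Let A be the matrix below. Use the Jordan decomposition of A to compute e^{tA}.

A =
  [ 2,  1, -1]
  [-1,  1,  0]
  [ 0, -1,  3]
e^{tA} =
  [-t^2*exp(2*t)/2 + exp(2*t), t*exp(2*t), -t^2*exp(2*t)/2 - t*exp(2*t)]
  [t^2*exp(2*t)/2 - t*exp(2*t), -t*exp(2*t) + exp(2*t), t^2*exp(2*t)/2]
  [t^2*exp(2*t)/2, -t*exp(2*t), t^2*exp(2*t)/2 + t*exp(2*t) + exp(2*t)]

Strategy: write A = P · J · P⁻¹ where J is a Jordan canonical form, so e^{tA} = P · e^{tJ} · P⁻¹, and e^{tJ} can be computed block-by-block.

A has Jordan form
J =
  [2, 1, 0]
  [0, 2, 1]
  [0, 0, 2]
(up to reordering of blocks).

Per-block formulas:
  For a 3×3 Jordan block J_3(2): exp(t · J_3(2)) = e^(2t)·(I + t·N + (t^2/2)·N^2), where N is the 3×3 nilpotent shift.

After assembling e^{tJ} and conjugating by P, we get:

e^{tA} =
  [-t^2*exp(2*t)/2 + exp(2*t), t*exp(2*t), -t^2*exp(2*t)/2 - t*exp(2*t)]
  [t^2*exp(2*t)/2 - t*exp(2*t), -t*exp(2*t) + exp(2*t), t^2*exp(2*t)/2]
  [t^2*exp(2*t)/2, -t*exp(2*t), t^2*exp(2*t)/2 + t*exp(2*t) + exp(2*t)]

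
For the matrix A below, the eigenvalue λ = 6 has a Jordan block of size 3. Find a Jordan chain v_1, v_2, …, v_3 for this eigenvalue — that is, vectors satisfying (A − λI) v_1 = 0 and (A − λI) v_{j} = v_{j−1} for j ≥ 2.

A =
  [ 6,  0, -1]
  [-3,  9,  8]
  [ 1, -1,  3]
A Jordan chain for λ = 6 of length 3:
v_1 = (-1, -1, 0)ᵀ
v_2 = (0, -3, 1)ᵀ
v_3 = (1, 0, 0)ᵀ

Let N = A − (6)·I. We want v_3 with N^3 v_3 = 0 but N^2 v_3 ≠ 0; then v_{j-1} := N · v_j for j = 3, …, 2.

Pick v_3 = (1, 0, 0)ᵀ.
Then v_2 = N · v_3 = (0, -3, 1)ᵀ.
Then v_1 = N · v_2 = (-1, -1, 0)ᵀ.

Sanity check: (A − (6)·I) v_1 = (0, 0, 0)ᵀ = 0. ✓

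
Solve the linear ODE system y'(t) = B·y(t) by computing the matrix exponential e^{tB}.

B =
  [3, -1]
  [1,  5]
e^{tB} =
  [-t*exp(4*t) + exp(4*t), -t*exp(4*t)]
  [t*exp(4*t), t*exp(4*t) + exp(4*t)]

Strategy: write B = P · J · P⁻¹ where J is a Jordan canonical form, so e^{tB} = P · e^{tJ} · P⁻¹, and e^{tJ} can be computed block-by-block.

B has Jordan form
J =
  [4, 1]
  [0, 4]
(up to reordering of blocks).

Per-block formulas:
  For a 2×2 Jordan block J_2(4): exp(t · J_2(4)) = e^(4t)·(I + t·N), where N is the 2×2 nilpotent shift.

After assembling e^{tJ} and conjugating by P, we get:

e^{tB} =
  [-t*exp(4*t) + exp(4*t), -t*exp(4*t)]
  [t*exp(4*t), t*exp(4*t) + exp(4*t)]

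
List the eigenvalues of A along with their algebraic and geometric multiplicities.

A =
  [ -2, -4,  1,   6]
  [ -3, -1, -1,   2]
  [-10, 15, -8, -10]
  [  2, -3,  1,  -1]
λ = -3: alg = 4, geom = 2

Step 1 — factor the characteristic polynomial to read off the algebraic multiplicities:
  χ_A(x) = (x + 3)^4

Step 2 — compute geometric multiplicities via the rank-nullity identity g(λ) = n − rank(A − λI):
  rank(A − (-3)·I) = 2, so dim ker(A − (-3)·I) = n − 2 = 2

Summary:
  λ = -3: algebraic multiplicity = 4, geometric multiplicity = 2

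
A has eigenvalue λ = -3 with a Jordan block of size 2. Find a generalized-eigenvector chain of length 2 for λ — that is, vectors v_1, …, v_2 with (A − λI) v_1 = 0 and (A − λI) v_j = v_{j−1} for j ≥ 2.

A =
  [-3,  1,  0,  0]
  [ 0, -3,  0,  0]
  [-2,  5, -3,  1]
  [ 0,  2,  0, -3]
A Jordan chain for λ = -3 of length 2:
v_1 = (0, 0, -2, 0)ᵀ
v_2 = (1, 0, 0, 0)ᵀ

Let N = A − (-3)·I. We want v_2 with N^2 v_2 = 0 but N^1 v_2 ≠ 0; then v_{j-1} := N · v_j for j = 2, …, 2.

Pick v_2 = (1, 0, 0, 0)ᵀ.
Then v_1 = N · v_2 = (0, 0, -2, 0)ᵀ.

Sanity check: (A − (-3)·I) v_1 = (0, 0, 0, 0)ᵀ = 0. ✓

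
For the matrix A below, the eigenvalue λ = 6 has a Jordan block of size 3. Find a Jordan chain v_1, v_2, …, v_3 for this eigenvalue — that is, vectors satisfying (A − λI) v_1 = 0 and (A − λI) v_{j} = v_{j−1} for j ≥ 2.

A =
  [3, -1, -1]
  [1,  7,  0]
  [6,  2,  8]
A Jordan chain for λ = 6 of length 3:
v_1 = (2, -2, -4)ᵀ
v_2 = (-3, 1, 6)ᵀ
v_3 = (1, 0, 0)ᵀ

Let N = A − (6)·I. We want v_3 with N^3 v_3 = 0 but N^2 v_3 ≠ 0; then v_{j-1} := N · v_j for j = 3, …, 2.

Pick v_3 = (1, 0, 0)ᵀ.
Then v_2 = N · v_3 = (-3, 1, 6)ᵀ.
Then v_1 = N · v_2 = (2, -2, -4)ᵀ.

Sanity check: (A − (6)·I) v_1 = (0, 0, 0)ᵀ = 0. ✓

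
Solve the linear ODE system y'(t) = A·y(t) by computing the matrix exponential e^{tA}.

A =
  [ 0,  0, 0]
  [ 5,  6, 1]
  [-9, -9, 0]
e^{tA} =
  [1, 0, 0]
  [2*t*exp(3*t) + exp(3*t) - 1, 3*t*exp(3*t) + exp(3*t), t*exp(3*t)]
  [-6*t*exp(3*t) - exp(3*t) + 1, -9*t*exp(3*t), -3*t*exp(3*t) + exp(3*t)]

Strategy: write A = P · J · P⁻¹ where J is a Jordan canonical form, so e^{tA} = P · e^{tJ} · P⁻¹, and e^{tJ} can be computed block-by-block.

A has Jordan form
J =
  [0, 0, 0]
  [0, 3, 1]
  [0, 0, 3]
(up to reordering of blocks).

Per-block formulas:
  For a 2×2 Jordan block J_2(3): exp(t · J_2(3)) = e^(3t)·(I + t·N), where N is the 2×2 nilpotent shift.
  For a 1×1 block at λ = 0: exp(t · [0]) = [e^(0t)].

After assembling e^{tJ} and conjugating by P, we get:

e^{tA} =
  [1, 0, 0]
  [2*t*exp(3*t) + exp(3*t) - 1, 3*t*exp(3*t) + exp(3*t), t*exp(3*t)]
  [-6*t*exp(3*t) - exp(3*t) + 1, -9*t*exp(3*t), -3*t*exp(3*t) + exp(3*t)]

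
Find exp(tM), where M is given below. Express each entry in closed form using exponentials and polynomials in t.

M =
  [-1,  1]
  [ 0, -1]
e^{tM} =
  [exp(-t), t*exp(-t)]
  [0, exp(-t)]

Strategy: write M = P · J · P⁻¹ where J is a Jordan canonical form, so e^{tM} = P · e^{tJ} · P⁻¹, and e^{tJ} can be computed block-by-block.

M has Jordan form
J =
  [-1,  1]
  [ 0, -1]
(up to reordering of blocks).

Per-block formulas:
  For a 2×2 Jordan block J_2(-1): exp(t · J_2(-1)) = e^(-1t)·(I + t·N), where N is the 2×2 nilpotent shift.

After assembling e^{tJ} and conjugating by P, we get:

e^{tM} =
  [exp(-t), t*exp(-t)]
  [0, exp(-t)]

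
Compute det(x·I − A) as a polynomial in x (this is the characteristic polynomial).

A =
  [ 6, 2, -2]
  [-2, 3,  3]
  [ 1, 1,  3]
x^3 - 12*x^2 + 48*x - 64

Expanding det(x·I − A) (e.g. by cofactor expansion or by noting that A is similar to its Jordan form J, which has the same characteristic polynomial as A) gives
  χ_A(x) = x^3 - 12*x^2 + 48*x - 64
which factors as (x - 4)^3. The eigenvalues (with algebraic multiplicities) are λ = 4 with multiplicity 3.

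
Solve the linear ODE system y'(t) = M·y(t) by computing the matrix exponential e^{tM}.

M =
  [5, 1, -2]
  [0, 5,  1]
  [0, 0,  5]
e^{tM} =
  [exp(5*t), t*exp(5*t), t^2*exp(5*t)/2 - 2*t*exp(5*t)]
  [0, exp(5*t), t*exp(5*t)]
  [0, 0, exp(5*t)]

Strategy: write M = P · J · P⁻¹ where J is a Jordan canonical form, so e^{tM} = P · e^{tJ} · P⁻¹, and e^{tJ} can be computed block-by-block.

M has Jordan form
J =
  [5, 1, 0]
  [0, 5, 1]
  [0, 0, 5]
(up to reordering of blocks).

Per-block formulas:
  For a 3×3 Jordan block J_3(5): exp(t · J_3(5)) = e^(5t)·(I + t·N + (t^2/2)·N^2), where N is the 3×3 nilpotent shift.

After assembling e^{tJ} and conjugating by P, we get:

e^{tM} =
  [exp(5*t), t*exp(5*t), t^2*exp(5*t)/2 - 2*t*exp(5*t)]
  [0, exp(5*t), t*exp(5*t)]
  [0, 0, exp(5*t)]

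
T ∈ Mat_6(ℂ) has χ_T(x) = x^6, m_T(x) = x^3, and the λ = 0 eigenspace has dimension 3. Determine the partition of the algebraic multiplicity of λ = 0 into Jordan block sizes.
Block sizes for λ = 0: [3, 2, 1]

Step 1 — from the characteristic polynomial, algebraic multiplicity of λ = 0 is 6. From dim ker(T − (0)·I) = 3, there are exactly 3 Jordan blocks for λ = 0.
Step 2 — from the minimal polynomial, the factor (x − 0)^3 tells us the largest block for λ = 0 has size 3.
Step 3 — with total size 6, 3 blocks, and largest block 3, the block sizes (in nonincreasing order) are [3, 2, 1].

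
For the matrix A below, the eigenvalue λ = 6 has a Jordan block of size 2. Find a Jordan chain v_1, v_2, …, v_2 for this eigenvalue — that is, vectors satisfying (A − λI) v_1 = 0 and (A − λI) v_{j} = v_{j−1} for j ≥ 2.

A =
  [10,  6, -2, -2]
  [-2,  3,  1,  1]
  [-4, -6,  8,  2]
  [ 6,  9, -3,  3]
A Jordan chain for λ = 6 of length 2:
v_1 = (4, -2, -4, 6)ᵀ
v_2 = (1, 0, 0, 0)ᵀ

Let N = A − (6)·I. We want v_2 with N^2 v_2 = 0 but N^1 v_2 ≠ 0; then v_{j-1} := N · v_j for j = 2, …, 2.

Pick v_2 = (1, 0, 0, 0)ᵀ.
Then v_1 = N · v_2 = (4, -2, -4, 6)ᵀ.

Sanity check: (A − (6)·I) v_1 = (0, 0, 0, 0)ᵀ = 0. ✓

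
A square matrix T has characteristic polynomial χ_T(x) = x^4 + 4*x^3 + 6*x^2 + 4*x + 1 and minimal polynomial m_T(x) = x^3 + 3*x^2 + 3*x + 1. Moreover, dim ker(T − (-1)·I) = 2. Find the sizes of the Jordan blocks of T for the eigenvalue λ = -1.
Block sizes for λ = -1: [3, 1]

Step 1 — from the characteristic polynomial, algebraic multiplicity of λ = -1 is 4. From dim ker(T − (-1)·I) = 2, there are exactly 2 Jordan blocks for λ = -1.
Step 2 — from the minimal polynomial, the factor (x + 1)^3 tells us the largest block for λ = -1 has size 3.
Step 3 — with total size 4, 2 blocks, and largest block 3, the block sizes (in nonincreasing order) are [3, 1].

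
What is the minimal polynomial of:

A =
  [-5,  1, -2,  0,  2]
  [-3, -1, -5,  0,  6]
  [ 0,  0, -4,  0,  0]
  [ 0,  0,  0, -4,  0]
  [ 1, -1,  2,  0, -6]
x^3 + 12*x^2 + 48*x + 64

The characteristic polynomial is χ_A(x) = (x + 4)^5, so the eigenvalues are known. The minimal polynomial is
  m_A(x) = Π_λ (x − λ)^{k_λ}
where k_λ is the size of the *largest* Jordan block for λ (equivalently, the smallest k with (A − λI)^k v = 0 for every generalised eigenvector v of λ).

  λ = -4: largest Jordan block has size 3, contributing (x + 4)^3

So m_A(x) = (x + 4)^3 = x^3 + 12*x^2 + 48*x + 64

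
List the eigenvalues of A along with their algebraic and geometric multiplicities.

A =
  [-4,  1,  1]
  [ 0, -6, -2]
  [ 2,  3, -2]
λ = -4: alg = 3, geom = 1

Step 1 — factor the characteristic polynomial to read off the algebraic multiplicities:
  χ_A(x) = (x + 4)^3

Step 2 — compute geometric multiplicities via the rank-nullity identity g(λ) = n − rank(A − λI):
  rank(A − (-4)·I) = 2, so dim ker(A − (-4)·I) = n − 2 = 1

Summary:
  λ = -4: algebraic multiplicity = 3, geometric multiplicity = 1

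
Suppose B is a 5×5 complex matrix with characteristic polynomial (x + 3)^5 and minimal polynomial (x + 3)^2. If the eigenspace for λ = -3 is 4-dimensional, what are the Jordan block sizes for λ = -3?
Block sizes for λ = -3: [2, 1, 1, 1]

Step 1 — from the characteristic polynomial, algebraic multiplicity of λ = -3 is 5. From dim ker(B − (-3)·I) = 4, there are exactly 4 Jordan blocks for λ = -3.
Step 2 — from the minimal polynomial, the factor (x + 3)^2 tells us the largest block for λ = -3 has size 2.
Step 3 — with total size 5, 4 blocks, and largest block 2, the block sizes (in nonincreasing order) are [2, 1, 1, 1].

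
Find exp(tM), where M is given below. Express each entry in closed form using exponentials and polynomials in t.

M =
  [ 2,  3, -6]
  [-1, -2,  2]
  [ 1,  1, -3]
e^{tM} =
  [3*t*exp(-t) + exp(-t), 3*t*exp(-t), -6*t*exp(-t)]
  [-t*exp(-t), -t*exp(-t) + exp(-t), 2*t*exp(-t)]
  [t*exp(-t), t*exp(-t), -2*t*exp(-t) + exp(-t)]

Strategy: write M = P · J · P⁻¹ where J is a Jordan canonical form, so e^{tM} = P · e^{tJ} · P⁻¹, and e^{tJ} can be computed block-by-block.

M has Jordan form
J =
  [-1,  1,  0]
  [ 0, -1,  0]
  [ 0,  0, -1]
(up to reordering of blocks).

Per-block formulas:
  For a 1×1 block at λ = -1: exp(t · [-1]) = [e^(-1t)].
  For a 2×2 Jordan block J_2(-1): exp(t · J_2(-1)) = e^(-1t)·(I + t·N), where N is the 2×2 nilpotent shift.

After assembling e^{tJ} and conjugating by P, we get:

e^{tM} =
  [3*t*exp(-t) + exp(-t), 3*t*exp(-t), -6*t*exp(-t)]
  [-t*exp(-t), -t*exp(-t) + exp(-t), 2*t*exp(-t)]
  [t*exp(-t), t*exp(-t), -2*t*exp(-t) + exp(-t)]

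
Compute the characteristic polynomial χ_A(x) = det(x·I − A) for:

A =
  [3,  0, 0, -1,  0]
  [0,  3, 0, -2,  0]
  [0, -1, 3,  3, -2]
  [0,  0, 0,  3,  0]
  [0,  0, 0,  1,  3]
x^5 - 15*x^4 + 90*x^3 - 270*x^2 + 405*x - 243

Expanding det(x·I − A) (e.g. by cofactor expansion or by noting that A is similar to its Jordan form J, which has the same characteristic polynomial as A) gives
  χ_A(x) = x^5 - 15*x^4 + 90*x^3 - 270*x^2 + 405*x - 243
which factors as (x - 3)^5. The eigenvalues (with algebraic multiplicities) are λ = 3 with multiplicity 5.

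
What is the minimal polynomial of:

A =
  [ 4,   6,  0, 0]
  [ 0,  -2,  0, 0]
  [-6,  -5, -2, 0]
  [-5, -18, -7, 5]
x^4 - 5*x^3 - 12*x^2 + 44*x + 80

The characteristic polynomial is χ_A(x) = (x - 5)*(x - 4)*(x + 2)^2, so the eigenvalues are known. The minimal polynomial is
  m_A(x) = Π_λ (x − λ)^{k_λ}
where k_λ is the size of the *largest* Jordan block for λ (equivalently, the smallest k with (A − λI)^k v = 0 for every generalised eigenvector v of λ).

  λ = -2: largest Jordan block has size 2, contributing (x + 2)^2
  λ = 4: largest Jordan block has size 1, contributing (x − 4)
  λ = 5: largest Jordan block has size 1, contributing (x − 5)

So m_A(x) = (x - 5)*(x - 4)*(x + 2)^2 = x^4 - 5*x^3 - 12*x^2 + 44*x + 80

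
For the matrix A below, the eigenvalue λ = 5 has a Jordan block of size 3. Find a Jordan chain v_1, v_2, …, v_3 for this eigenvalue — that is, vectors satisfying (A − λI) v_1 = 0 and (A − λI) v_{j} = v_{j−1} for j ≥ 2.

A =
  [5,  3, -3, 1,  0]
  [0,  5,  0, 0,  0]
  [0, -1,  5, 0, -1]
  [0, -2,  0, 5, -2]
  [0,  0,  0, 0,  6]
A Jordan chain for λ = 5 of length 3:
v_1 = (1, 0, 0, 0, 0)ᵀ
v_2 = (3, 0, -1, -2, 0)ᵀ
v_3 = (0, 1, 0, 0, 0)ᵀ

Let N = A − (5)·I. We want v_3 with N^3 v_3 = 0 but N^2 v_3 ≠ 0; then v_{j-1} := N · v_j for j = 3, …, 2.

Pick v_3 = (0, 1, 0, 0, 0)ᵀ.
Then v_2 = N · v_3 = (3, 0, -1, -2, 0)ᵀ.
Then v_1 = N · v_2 = (1, 0, 0, 0, 0)ᵀ.

Sanity check: (A − (5)·I) v_1 = (0, 0, 0, 0, 0)ᵀ = 0. ✓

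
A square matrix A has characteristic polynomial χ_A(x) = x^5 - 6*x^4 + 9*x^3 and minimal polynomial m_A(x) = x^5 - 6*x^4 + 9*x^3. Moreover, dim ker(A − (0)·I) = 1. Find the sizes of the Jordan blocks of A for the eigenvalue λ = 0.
Block sizes for λ = 0: [3]

Step 1 — from the characteristic polynomial, algebraic multiplicity of λ = 0 is 3. From dim ker(A − (0)·I) = 1, there are exactly 1 Jordan blocks for λ = 0.
Step 2 — from the minimal polynomial, the factor (x − 0)^3 tells us the largest block for λ = 0 has size 3.
Step 3 — with total size 3, 1 blocks, and largest block 3, the block sizes (in nonincreasing order) are [3].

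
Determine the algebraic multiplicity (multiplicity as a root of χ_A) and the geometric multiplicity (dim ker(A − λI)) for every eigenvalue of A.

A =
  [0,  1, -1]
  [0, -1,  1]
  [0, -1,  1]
λ = 0: alg = 3, geom = 2

Step 1 — factor the characteristic polynomial to read off the algebraic multiplicities:
  χ_A(x) = x^3

Step 2 — compute geometric multiplicities via the rank-nullity identity g(λ) = n − rank(A − λI):
  rank(A − (0)·I) = 1, so dim ker(A − (0)·I) = n − 1 = 2

Summary:
  λ = 0: algebraic multiplicity = 3, geometric multiplicity = 2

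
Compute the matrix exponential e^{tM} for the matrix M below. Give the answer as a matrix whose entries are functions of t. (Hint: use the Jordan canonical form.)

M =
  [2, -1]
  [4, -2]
e^{tM} =
  [2*t + 1, -t]
  [4*t, 1 - 2*t]

Strategy: write M = P · J · P⁻¹ where J is a Jordan canonical form, so e^{tM} = P · e^{tJ} · P⁻¹, and e^{tJ} can be computed block-by-block.

M has Jordan form
J =
  [0, 1]
  [0, 0]
(up to reordering of blocks).

Per-block formulas:
  For a 2×2 Jordan block J_2(0): exp(t · J_2(0)) = e^(0t)·(I + t·N), where N is the 2×2 nilpotent shift.

After assembling e^{tJ} and conjugating by P, we get:

e^{tM} =
  [2*t + 1, -t]
  [4*t, 1 - 2*t]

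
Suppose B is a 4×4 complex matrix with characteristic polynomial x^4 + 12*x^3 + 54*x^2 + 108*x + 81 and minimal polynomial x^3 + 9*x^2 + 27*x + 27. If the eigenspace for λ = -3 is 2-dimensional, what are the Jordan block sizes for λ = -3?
Block sizes for λ = -3: [3, 1]

Step 1 — from the characteristic polynomial, algebraic multiplicity of λ = -3 is 4. From dim ker(B − (-3)·I) = 2, there are exactly 2 Jordan blocks for λ = -3.
Step 2 — from the minimal polynomial, the factor (x + 3)^3 tells us the largest block for λ = -3 has size 3.
Step 3 — with total size 4, 2 blocks, and largest block 3, the block sizes (in nonincreasing order) are [3, 1].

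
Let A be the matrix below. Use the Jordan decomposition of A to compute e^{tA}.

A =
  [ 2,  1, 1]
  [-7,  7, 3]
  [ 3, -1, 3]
e^{tA} =
  [-2*t*exp(4*t) + exp(4*t), t*exp(4*t), t*exp(4*t)]
  [t^2*exp(4*t) - 7*t*exp(4*t), -t^2*exp(4*t)/2 + 3*t*exp(4*t) + exp(4*t), -t^2*exp(4*t)/2 + 3*t*exp(4*t)]
  [-t^2*exp(4*t) + 3*t*exp(4*t), t^2*exp(4*t)/2 - t*exp(4*t), t^2*exp(4*t)/2 - t*exp(4*t) + exp(4*t)]

Strategy: write A = P · J · P⁻¹ where J is a Jordan canonical form, so e^{tA} = P · e^{tJ} · P⁻¹, and e^{tJ} can be computed block-by-block.

A has Jordan form
J =
  [4, 1, 0]
  [0, 4, 1]
  [0, 0, 4]
(up to reordering of blocks).

Per-block formulas:
  For a 3×3 Jordan block J_3(4): exp(t · J_3(4)) = e^(4t)·(I + t·N + (t^2/2)·N^2), where N is the 3×3 nilpotent shift.

After assembling e^{tJ} and conjugating by P, we get:

e^{tA} =
  [-2*t*exp(4*t) + exp(4*t), t*exp(4*t), t*exp(4*t)]
  [t^2*exp(4*t) - 7*t*exp(4*t), -t^2*exp(4*t)/2 + 3*t*exp(4*t) + exp(4*t), -t^2*exp(4*t)/2 + 3*t*exp(4*t)]
  [-t^2*exp(4*t) + 3*t*exp(4*t), t^2*exp(4*t)/2 - t*exp(4*t), t^2*exp(4*t)/2 - t*exp(4*t) + exp(4*t)]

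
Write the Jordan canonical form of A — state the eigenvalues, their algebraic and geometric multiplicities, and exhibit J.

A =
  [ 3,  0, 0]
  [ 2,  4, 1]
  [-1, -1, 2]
J_3(3)

The characteristic polynomial is
  det(x·I − A) = x^3 - 9*x^2 + 27*x - 27 = (x - 3)^3

Eigenvalues and multiplicities (the geometric multiplicity of λ is n − rank(A − λI), which equals the number of Jordan blocks for λ):
  λ = 3: algebraic multiplicity = 3, geometric multiplicity = 1

Determining the block sizes for each eigenvalue:
  λ = 3: one block (gm = 1), so the single block has size am = 3 → block sizes [3]

Assembling the blocks gives a Jordan form
J =
  [3, 1, 0]
  [0, 3, 1]
  [0, 0, 3]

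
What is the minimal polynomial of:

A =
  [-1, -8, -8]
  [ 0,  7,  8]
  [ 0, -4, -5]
x^2 - 2*x - 3

The characteristic polynomial is χ_A(x) = (x - 3)*(x + 1)^2, so the eigenvalues are known. The minimal polynomial is
  m_A(x) = Π_λ (x − λ)^{k_λ}
where k_λ is the size of the *largest* Jordan block for λ (equivalently, the smallest k with (A − λI)^k v = 0 for every generalised eigenvector v of λ).

  λ = -1: largest Jordan block has size 1, contributing (x + 1)
  λ = 3: largest Jordan block has size 1, contributing (x − 3)

So m_A(x) = (x - 3)*(x + 1) = x^2 - 2*x - 3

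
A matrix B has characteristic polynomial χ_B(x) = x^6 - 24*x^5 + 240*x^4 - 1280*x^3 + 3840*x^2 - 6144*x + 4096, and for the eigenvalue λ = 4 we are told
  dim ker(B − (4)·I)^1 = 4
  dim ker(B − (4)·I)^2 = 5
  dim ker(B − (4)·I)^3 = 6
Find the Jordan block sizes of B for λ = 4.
Block sizes for λ = 4: [3, 1, 1, 1]

From the dimensions of kernels of powers, the number of Jordan blocks of size at least j is d_j − d_{j−1} where d_j = dim ker(N^j) (with d_0 = 0). Computing the differences gives [4, 1, 1].
The number of blocks of size exactly k is (#blocks of size ≥ k) − (#blocks of size ≥ k + 1), so the partition is: 3 block(s) of size 1, 1 block(s) of size 3.
In nonincreasing order the block sizes are [3, 1, 1, 1].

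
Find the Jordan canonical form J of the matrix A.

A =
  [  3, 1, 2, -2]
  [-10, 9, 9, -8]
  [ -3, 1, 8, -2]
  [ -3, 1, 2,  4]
J_3(6) ⊕ J_1(6)

The characteristic polynomial is
  det(x·I − A) = x^4 - 24*x^3 + 216*x^2 - 864*x + 1296 = (x - 6)^4

Eigenvalues and multiplicities (the geometric multiplicity of λ is n − rank(A − λI), which equals the number of Jordan blocks for λ):
  λ = 6: algebraic multiplicity = 4, geometric multiplicity = 2

Determining the block sizes for each eigenvalue:
  λ = 6: with am = 4 and gm = 2, the partition is not yet determined (e.g. several partitions of 4 into 2 parts exist). Let N = A − (6)·I. Computing rank(N^1) = 2, rank(N^2) = 1, rank(N^3) = 0; the number of blocks of size ≥ j is rank(N^{j−1}) − rank(N^j), giving [2, 1, 1]. So we have 1 block(s) of size 3, 1 block(s) of size 1 → block sizes [3, 1]

Assembling the blocks gives a Jordan form
J =
  [6, 1, 0, 0]
  [0, 6, 1, 0]
  [0, 0, 6, 0]
  [0, 0, 0, 6]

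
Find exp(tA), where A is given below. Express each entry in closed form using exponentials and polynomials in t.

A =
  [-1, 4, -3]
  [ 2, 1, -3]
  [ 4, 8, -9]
e^{tA} =
  [2*t*exp(-3*t) + exp(-3*t), 4*t*exp(-3*t), -3*t*exp(-3*t)]
  [2*t*exp(-3*t), 4*t*exp(-3*t) + exp(-3*t), -3*t*exp(-3*t)]
  [4*t*exp(-3*t), 8*t*exp(-3*t), -6*t*exp(-3*t) + exp(-3*t)]

Strategy: write A = P · J · P⁻¹ where J is a Jordan canonical form, so e^{tA} = P · e^{tJ} · P⁻¹, and e^{tJ} can be computed block-by-block.

A has Jordan form
J =
  [-3,  1,  0]
  [ 0, -3,  0]
  [ 0,  0, -3]
(up to reordering of blocks).

Per-block formulas:
  For a 1×1 block at λ = -3: exp(t · [-3]) = [e^(-3t)].
  For a 2×2 Jordan block J_2(-3): exp(t · J_2(-3)) = e^(-3t)·(I + t·N), where N is the 2×2 nilpotent shift.

After assembling e^{tJ} and conjugating by P, we get:

e^{tA} =
  [2*t*exp(-3*t) + exp(-3*t), 4*t*exp(-3*t), -3*t*exp(-3*t)]
  [2*t*exp(-3*t), 4*t*exp(-3*t) + exp(-3*t), -3*t*exp(-3*t)]
  [4*t*exp(-3*t), 8*t*exp(-3*t), -6*t*exp(-3*t) + exp(-3*t)]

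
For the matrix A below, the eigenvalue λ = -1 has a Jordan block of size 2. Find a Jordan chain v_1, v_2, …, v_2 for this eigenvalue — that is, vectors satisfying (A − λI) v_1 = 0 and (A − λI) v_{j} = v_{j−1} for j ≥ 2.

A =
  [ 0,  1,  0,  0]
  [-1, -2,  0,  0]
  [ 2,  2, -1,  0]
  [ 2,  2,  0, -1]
A Jordan chain for λ = -1 of length 2:
v_1 = (1, -1, 2, 2)ᵀ
v_2 = (1, 0, 0, 0)ᵀ

Let N = A − (-1)·I. We want v_2 with N^2 v_2 = 0 but N^1 v_2 ≠ 0; then v_{j-1} := N · v_j for j = 2, …, 2.

Pick v_2 = (1, 0, 0, 0)ᵀ.
Then v_1 = N · v_2 = (1, -1, 2, 2)ᵀ.

Sanity check: (A − (-1)·I) v_1 = (0, 0, 0, 0)ᵀ = 0. ✓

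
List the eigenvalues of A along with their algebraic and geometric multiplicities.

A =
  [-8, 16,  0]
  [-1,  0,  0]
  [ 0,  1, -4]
λ = -4: alg = 3, geom = 1

Step 1 — factor the characteristic polynomial to read off the algebraic multiplicities:
  χ_A(x) = (x + 4)^3

Step 2 — compute geometric multiplicities via the rank-nullity identity g(λ) = n − rank(A − λI):
  rank(A − (-4)·I) = 2, so dim ker(A − (-4)·I) = n − 2 = 1

Summary:
  λ = -4: algebraic multiplicity = 3, geometric multiplicity = 1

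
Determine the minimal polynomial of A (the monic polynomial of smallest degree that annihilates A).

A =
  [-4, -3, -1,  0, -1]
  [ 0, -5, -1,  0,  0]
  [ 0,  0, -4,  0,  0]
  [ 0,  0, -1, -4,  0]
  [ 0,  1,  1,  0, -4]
x^3 + 13*x^2 + 56*x + 80

The characteristic polynomial is χ_A(x) = (x + 4)^4*(x + 5), so the eigenvalues are known. The minimal polynomial is
  m_A(x) = Π_λ (x − λ)^{k_λ}
where k_λ is the size of the *largest* Jordan block for λ (equivalently, the smallest k with (A − λI)^k v = 0 for every generalised eigenvector v of λ).

  λ = -5: largest Jordan block has size 1, contributing (x + 5)
  λ = -4: largest Jordan block has size 2, contributing (x + 4)^2

So m_A(x) = (x + 4)^2*(x + 5) = x^3 + 13*x^2 + 56*x + 80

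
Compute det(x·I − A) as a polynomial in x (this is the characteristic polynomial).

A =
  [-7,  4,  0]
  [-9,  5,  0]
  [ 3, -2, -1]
x^3 + 3*x^2 + 3*x + 1

Expanding det(x·I − A) (e.g. by cofactor expansion or by noting that A is similar to its Jordan form J, which has the same characteristic polynomial as A) gives
  χ_A(x) = x^3 + 3*x^2 + 3*x + 1
which factors as (x + 1)^3. The eigenvalues (with algebraic multiplicities) are λ = -1 with multiplicity 3.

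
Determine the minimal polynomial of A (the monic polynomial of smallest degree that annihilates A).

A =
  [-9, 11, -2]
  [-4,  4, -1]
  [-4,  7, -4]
x^3 + 9*x^2 + 27*x + 27

The characteristic polynomial is χ_A(x) = (x + 3)^3, so the eigenvalues are known. The minimal polynomial is
  m_A(x) = Π_λ (x − λ)^{k_λ}
where k_λ is the size of the *largest* Jordan block for λ (equivalently, the smallest k with (A − λI)^k v = 0 for every generalised eigenvector v of λ).

  λ = -3: largest Jordan block has size 3, contributing (x + 3)^3

So m_A(x) = (x + 3)^3 = x^3 + 9*x^2 + 27*x + 27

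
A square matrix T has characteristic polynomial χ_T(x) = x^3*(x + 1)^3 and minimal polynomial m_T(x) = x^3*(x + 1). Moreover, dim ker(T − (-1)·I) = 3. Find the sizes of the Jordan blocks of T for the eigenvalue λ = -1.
Block sizes for λ = -1: [1, 1, 1]

Step 1 — from the characteristic polynomial, algebraic multiplicity of λ = -1 is 3. From dim ker(T − (-1)·I) = 3, there are exactly 3 Jordan blocks for λ = -1.
Step 2 — from the minimal polynomial, the factor (x + 1) tells us the largest block for λ = -1 has size 1.
Step 3 — with total size 3, 3 blocks, and largest block 1, the block sizes (in nonincreasing order) are [1, 1, 1].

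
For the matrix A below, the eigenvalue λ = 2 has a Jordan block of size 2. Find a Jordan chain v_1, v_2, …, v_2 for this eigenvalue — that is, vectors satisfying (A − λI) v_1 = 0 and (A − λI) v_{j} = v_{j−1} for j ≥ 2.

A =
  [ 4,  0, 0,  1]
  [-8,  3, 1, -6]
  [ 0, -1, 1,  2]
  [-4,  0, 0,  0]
A Jordan chain for λ = 2 of length 2:
v_1 = (2, -8, 0, -4)ᵀ
v_2 = (1, 0, 0, 0)ᵀ

Let N = A − (2)·I. We want v_2 with N^2 v_2 = 0 but N^1 v_2 ≠ 0; then v_{j-1} := N · v_j for j = 2, …, 2.

Pick v_2 = (1, 0, 0, 0)ᵀ.
Then v_1 = N · v_2 = (2, -8, 0, -4)ᵀ.

Sanity check: (A − (2)·I) v_1 = (0, 0, 0, 0)ᵀ = 0. ✓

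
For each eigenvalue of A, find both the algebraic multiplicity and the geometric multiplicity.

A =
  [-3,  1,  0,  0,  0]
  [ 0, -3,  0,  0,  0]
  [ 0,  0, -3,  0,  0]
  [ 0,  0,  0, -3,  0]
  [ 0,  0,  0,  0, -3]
λ = -3: alg = 5, geom = 4

Step 1 — factor the characteristic polynomial to read off the algebraic multiplicities:
  χ_A(x) = (x + 3)^5

Step 2 — compute geometric multiplicities via the rank-nullity identity g(λ) = n − rank(A − λI):
  rank(A − (-3)·I) = 1, so dim ker(A − (-3)·I) = n − 1 = 4

Summary:
  λ = -3: algebraic multiplicity = 5, geometric multiplicity = 4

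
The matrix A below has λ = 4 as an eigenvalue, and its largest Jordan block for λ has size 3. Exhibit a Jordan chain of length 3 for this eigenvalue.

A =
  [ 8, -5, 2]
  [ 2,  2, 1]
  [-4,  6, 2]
A Jordan chain for λ = 4 of length 3:
v_1 = (-2, 0, 4)ᵀ
v_2 = (4, 2, -4)ᵀ
v_3 = (1, 0, 0)ᵀ

Let N = A − (4)·I. We want v_3 with N^3 v_3 = 0 but N^2 v_3 ≠ 0; then v_{j-1} := N · v_j for j = 3, …, 2.

Pick v_3 = (1, 0, 0)ᵀ.
Then v_2 = N · v_3 = (4, 2, -4)ᵀ.
Then v_1 = N · v_2 = (-2, 0, 4)ᵀ.

Sanity check: (A − (4)·I) v_1 = (0, 0, 0)ᵀ = 0. ✓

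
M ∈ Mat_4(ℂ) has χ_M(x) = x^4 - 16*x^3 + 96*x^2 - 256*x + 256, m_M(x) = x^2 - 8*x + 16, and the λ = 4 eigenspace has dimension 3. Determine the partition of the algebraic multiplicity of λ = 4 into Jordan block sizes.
Block sizes for λ = 4: [2, 1, 1]

Step 1 — from the characteristic polynomial, algebraic multiplicity of λ = 4 is 4. From dim ker(M − (4)·I) = 3, there are exactly 3 Jordan blocks for λ = 4.
Step 2 — from the minimal polynomial, the factor (x − 4)^2 tells us the largest block for λ = 4 has size 2.
Step 3 — with total size 4, 3 blocks, and largest block 2, the block sizes (in nonincreasing order) are [2, 1, 1].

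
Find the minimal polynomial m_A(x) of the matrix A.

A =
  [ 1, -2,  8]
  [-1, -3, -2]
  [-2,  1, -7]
x^3 + 9*x^2 + 27*x + 27

The characteristic polynomial is χ_A(x) = (x + 3)^3, so the eigenvalues are known. The minimal polynomial is
  m_A(x) = Π_λ (x − λ)^{k_λ}
where k_λ is the size of the *largest* Jordan block for λ (equivalently, the smallest k with (A − λI)^k v = 0 for every generalised eigenvector v of λ).

  λ = -3: largest Jordan block has size 3, contributing (x + 3)^3

So m_A(x) = (x + 3)^3 = x^3 + 9*x^2 + 27*x + 27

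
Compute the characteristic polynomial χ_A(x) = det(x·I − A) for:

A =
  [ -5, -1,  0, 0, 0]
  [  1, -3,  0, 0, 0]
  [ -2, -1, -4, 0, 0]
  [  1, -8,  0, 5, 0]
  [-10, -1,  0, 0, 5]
x^5 + 2*x^4 - 47*x^3 - 116*x^2 + 560*x + 1600

Expanding det(x·I − A) (e.g. by cofactor expansion or by noting that A is similar to its Jordan form J, which has the same characteristic polynomial as A) gives
  χ_A(x) = x^5 + 2*x^4 - 47*x^3 - 116*x^2 + 560*x + 1600
which factors as (x - 5)^2*(x + 4)^3. The eigenvalues (with algebraic multiplicities) are λ = -4 with multiplicity 3, λ = 5 with multiplicity 2.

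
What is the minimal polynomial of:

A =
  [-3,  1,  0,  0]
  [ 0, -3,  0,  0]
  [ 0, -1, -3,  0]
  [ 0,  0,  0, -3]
x^2 + 6*x + 9

The characteristic polynomial is χ_A(x) = (x + 3)^4, so the eigenvalues are known. The minimal polynomial is
  m_A(x) = Π_λ (x − λ)^{k_λ}
where k_λ is the size of the *largest* Jordan block for λ (equivalently, the smallest k with (A − λI)^k v = 0 for every generalised eigenvector v of λ).

  λ = -3: largest Jordan block has size 2, contributing (x + 3)^2

So m_A(x) = (x + 3)^2 = x^2 + 6*x + 9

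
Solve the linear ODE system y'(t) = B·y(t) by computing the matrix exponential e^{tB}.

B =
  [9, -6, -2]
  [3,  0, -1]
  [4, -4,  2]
e^{tB} =
  [4*t*exp(4*t) + 2*exp(4*t) - exp(3*t), -4*t*exp(4*t) - 2*exp(4*t) + 2*exp(3*t), -2*t*exp(4*t)]
  [2*t*exp(4*t) + exp(4*t) - exp(3*t), -2*t*exp(4*t) - exp(4*t) + 2*exp(3*t), -t*exp(4*t)]
  [4*t*exp(4*t), -4*t*exp(4*t), -2*t*exp(4*t) + exp(4*t)]

Strategy: write B = P · J · P⁻¹ where J is a Jordan canonical form, so e^{tB} = P · e^{tJ} · P⁻¹, and e^{tJ} can be computed block-by-block.

B has Jordan form
J =
  [3, 0, 0]
  [0, 4, 1]
  [0, 0, 4]
(up to reordering of blocks).

Per-block formulas:
  For a 1×1 block at λ = 3: exp(t · [3]) = [e^(3t)].
  For a 2×2 Jordan block J_2(4): exp(t · J_2(4)) = e^(4t)·(I + t·N), where N is the 2×2 nilpotent shift.

After assembling e^{tJ} and conjugating by P, we get:

e^{tB} =
  [4*t*exp(4*t) + 2*exp(4*t) - exp(3*t), -4*t*exp(4*t) - 2*exp(4*t) + 2*exp(3*t), -2*t*exp(4*t)]
  [2*t*exp(4*t) + exp(4*t) - exp(3*t), -2*t*exp(4*t) - exp(4*t) + 2*exp(3*t), -t*exp(4*t)]
  [4*t*exp(4*t), -4*t*exp(4*t), -2*t*exp(4*t) + exp(4*t)]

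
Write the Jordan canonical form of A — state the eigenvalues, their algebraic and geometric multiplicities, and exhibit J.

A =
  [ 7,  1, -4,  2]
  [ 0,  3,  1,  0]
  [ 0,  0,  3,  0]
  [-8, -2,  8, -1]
J_3(3) ⊕ J_1(3)

The characteristic polynomial is
  det(x·I − A) = x^4 - 12*x^3 + 54*x^2 - 108*x + 81 = (x - 3)^4

Eigenvalues and multiplicities (the geometric multiplicity of λ is n − rank(A − λI), which equals the number of Jordan blocks for λ):
  λ = 3: algebraic multiplicity = 4, geometric multiplicity = 2

Determining the block sizes for each eigenvalue:
  λ = 3: with am = 4 and gm = 2, the partition is not yet determined (e.g. several partitions of 4 into 2 parts exist). Let N = A − (3)·I. Computing rank(N^1) = 2, rank(N^2) = 1, rank(N^3) = 0; the number of blocks of size ≥ j is rank(N^{j−1}) − rank(N^j), giving [2, 1, 1]. So we have 1 block(s) of size 3, 1 block(s) of size 1 → block sizes [3, 1]

Assembling the blocks gives a Jordan form
J =
  [3, 1, 0, 0]
  [0, 3, 1, 0]
  [0, 0, 3, 0]
  [0, 0, 0, 3]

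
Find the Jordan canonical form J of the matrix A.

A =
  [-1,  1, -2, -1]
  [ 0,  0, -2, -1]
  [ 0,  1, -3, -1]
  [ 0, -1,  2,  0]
J_2(-1) ⊕ J_1(-1) ⊕ J_1(-1)

The characteristic polynomial is
  det(x·I − A) = x^4 + 4*x^3 + 6*x^2 + 4*x + 1 = (x + 1)^4

Eigenvalues and multiplicities (the geometric multiplicity of λ is n − rank(A − λI), which equals the number of Jordan blocks for λ):
  λ = -1: algebraic multiplicity = 4, geometric multiplicity = 3

Determining the block sizes for each eigenvalue:
  λ = -1: 3 blocks summing to 4 forces exactly one block of size 2 and the rest size 1 → block sizes [2, 1, 1]

Assembling the blocks gives a Jordan form
J =
  [-1,  1,  0,  0]
  [ 0, -1,  0,  0]
  [ 0,  0, -1,  0]
  [ 0,  0,  0, -1]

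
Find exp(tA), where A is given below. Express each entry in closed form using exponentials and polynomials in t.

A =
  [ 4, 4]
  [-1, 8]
e^{tA} =
  [-2*t*exp(6*t) + exp(6*t), 4*t*exp(6*t)]
  [-t*exp(6*t), 2*t*exp(6*t) + exp(6*t)]

Strategy: write A = P · J · P⁻¹ where J is a Jordan canonical form, so e^{tA} = P · e^{tJ} · P⁻¹, and e^{tJ} can be computed block-by-block.

A has Jordan form
J =
  [6, 1]
  [0, 6]
(up to reordering of blocks).

Per-block formulas:
  For a 2×2 Jordan block J_2(6): exp(t · J_2(6)) = e^(6t)·(I + t·N), where N is the 2×2 nilpotent shift.

After assembling e^{tJ} and conjugating by P, we get:

e^{tA} =
  [-2*t*exp(6*t) + exp(6*t), 4*t*exp(6*t)]
  [-t*exp(6*t), 2*t*exp(6*t) + exp(6*t)]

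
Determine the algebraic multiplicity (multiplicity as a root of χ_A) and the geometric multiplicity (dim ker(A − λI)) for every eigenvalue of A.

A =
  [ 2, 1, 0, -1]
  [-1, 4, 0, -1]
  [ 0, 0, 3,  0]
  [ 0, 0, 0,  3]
λ = 3: alg = 4, geom = 3

Step 1 — factor the characteristic polynomial to read off the algebraic multiplicities:
  χ_A(x) = (x - 3)^4

Step 2 — compute geometric multiplicities via the rank-nullity identity g(λ) = n − rank(A − λI):
  rank(A − (3)·I) = 1, so dim ker(A − (3)·I) = n − 1 = 3

Summary:
  λ = 3: algebraic multiplicity = 4, geometric multiplicity = 3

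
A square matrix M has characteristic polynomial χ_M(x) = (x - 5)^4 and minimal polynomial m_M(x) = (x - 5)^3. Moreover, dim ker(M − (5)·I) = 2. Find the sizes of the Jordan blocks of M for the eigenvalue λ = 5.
Block sizes for λ = 5: [3, 1]

Step 1 — from the characteristic polynomial, algebraic multiplicity of λ = 5 is 4. From dim ker(M − (5)·I) = 2, there are exactly 2 Jordan blocks for λ = 5.
Step 2 — from the minimal polynomial, the factor (x − 5)^3 tells us the largest block for λ = 5 has size 3.
Step 3 — with total size 4, 2 blocks, and largest block 3, the block sizes (in nonincreasing order) are [3, 1].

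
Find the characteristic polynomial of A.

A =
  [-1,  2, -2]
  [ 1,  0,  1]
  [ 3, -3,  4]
x^3 - 3*x^2 + 3*x - 1

Expanding det(x·I − A) (e.g. by cofactor expansion or by noting that A is similar to its Jordan form J, which has the same characteristic polynomial as A) gives
  χ_A(x) = x^3 - 3*x^2 + 3*x - 1
which factors as (x - 1)^3. The eigenvalues (with algebraic multiplicities) are λ = 1 with multiplicity 3.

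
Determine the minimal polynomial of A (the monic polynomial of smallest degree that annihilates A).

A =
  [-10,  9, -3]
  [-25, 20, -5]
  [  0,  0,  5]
x^2 - 10*x + 25

The characteristic polynomial is χ_A(x) = (x - 5)^3, so the eigenvalues are known. The minimal polynomial is
  m_A(x) = Π_λ (x − λ)^{k_λ}
where k_λ is the size of the *largest* Jordan block for λ (equivalently, the smallest k with (A − λI)^k v = 0 for every generalised eigenvector v of λ).

  λ = 5: largest Jordan block has size 2, contributing (x − 5)^2

So m_A(x) = (x - 5)^2 = x^2 - 10*x + 25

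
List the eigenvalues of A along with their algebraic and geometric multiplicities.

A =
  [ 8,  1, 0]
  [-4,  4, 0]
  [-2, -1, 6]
λ = 6: alg = 3, geom = 2

Step 1 — factor the characteristic polynomial to read off the algebraic multiplicities:
  χ_A(x) = (x - 6)^3

Step 2 — compute geometric multiplicities via the rank-nullity identity g(λ) = n − rank(A − λI):
  rank(A − (6)·I) = 1, so dim ker(A − (6)·I) = n − 1 = 2

Summary:
  λ = 6: algebraic multiplicity = 3, geometric multiplicity = 2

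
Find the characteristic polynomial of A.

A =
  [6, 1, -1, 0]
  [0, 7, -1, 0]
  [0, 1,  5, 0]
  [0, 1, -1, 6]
x^4 - 24*x^3 + 216*x^2 - 864*x + 1296

Expanding det(x·I − A) (e.g. by cofactor expansion or by noting that A is similar to its Jordan form J, which has the same characteristic polynomial as A) gives
  χ_A(x) = x^4 - 24*x^3 + 216*x^2 - 864*x + 1296
which factors as (x - 6)^4. The eigenvalues (with algebraic multiplicities) are λ = 6 with multiplicity 4.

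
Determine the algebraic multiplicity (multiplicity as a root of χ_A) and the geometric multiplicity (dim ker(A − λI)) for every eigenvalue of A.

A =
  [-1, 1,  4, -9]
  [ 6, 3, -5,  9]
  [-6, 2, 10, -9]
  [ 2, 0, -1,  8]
λ = 5: alg = 4, geom = 2

Step 1 — factor the characteristic polynomial to read off the algebraic multiplicities:
  χ_A(x) = (x - 5)^4

Step 2 — compute geometric multiplicities via the rank-nullity identity g(λ) = n − rank(A − λI):
  rank(A − (5)·I) = 2, so dim ker(A − (5)·I) = n − 2 = 2

Summary:
  λ = 5: algebraic multiplicity = 4, geometric multiplicity = 2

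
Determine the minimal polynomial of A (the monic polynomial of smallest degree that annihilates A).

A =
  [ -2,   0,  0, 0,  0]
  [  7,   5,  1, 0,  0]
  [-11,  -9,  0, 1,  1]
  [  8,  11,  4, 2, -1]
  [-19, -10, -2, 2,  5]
x^4 - 7*x^3 + 9*x^2 + 27*x - 54

The characteristic polynomial is χ_A(x) = (x - 3)^4*(x + 2), so the eigenvalues are known. The minimal polynomial is
  m_A(x) = Π_λ (x − λ)^{k_λ}
where k_λ is the size of the *largest* Jordan block for λ (equivalently, the smallest k with (A − λI)^k v = 0 for every generalised eigenvector v of λ).

  λ = -2: largest Jordan block has size 1, contributing (x + 2)
  λ = 3: largest Jordan block has size 3, contributing (x − 3)^3

So m_A(x) = (x - 3)^3*(x + 2) = x^4 - 7*x^3 + 9*x^2 + 27*x - 54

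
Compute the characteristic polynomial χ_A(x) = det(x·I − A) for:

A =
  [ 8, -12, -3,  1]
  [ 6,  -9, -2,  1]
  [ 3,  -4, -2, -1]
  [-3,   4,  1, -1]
x^4 + 4*x^3 + 6*x^2 + 4*x + 1

Expanding det(x·I − A) (e.g. by cofactor expansion or by noting that A is similar to its Jordan form J, which has the same characteristic polynomial as A) gives
  χ_A(x) = x^4 + 4*x^3 + 6*x^2 + 4*x + 1
which factors as (x + 1)^4. The eigenvalues (with algebraic multiplicities) are λ = -1 with multiplicity 4.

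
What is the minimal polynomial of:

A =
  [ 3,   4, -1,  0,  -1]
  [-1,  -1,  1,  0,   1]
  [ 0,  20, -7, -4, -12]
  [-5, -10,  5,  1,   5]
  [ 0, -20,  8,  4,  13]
x^4 - 8*x^3 + 18*x^2 - 16*x + 5

The characteristic polynomial is χ_A(x) = (x - 5)*(x - 1)^4, so the eigenvalues are known. The minimal polynomial is
  m_A(x) = Π_λ (x − λ)^{k_λ}
where k_λ is the size of the *largest* Jordan block for λ (equivalently, the smallest k with (A − λI)^k v = 0 for every generalised eigenvector v of λ).

  λ = 1: largest Jordan block has size 3, contributing (x − 1)^3
  λ = 5: largest Jordan block has size 1, contributing (x − 5)

So m_A(x) = (x - 5)*(x - 1)^3 = x^4 - 8*x^3 + 18*x^2 - 16*x + 5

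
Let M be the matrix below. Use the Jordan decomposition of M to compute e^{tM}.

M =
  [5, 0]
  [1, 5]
e^{tM} =
  [exp(5*t), 0]
  [t*exp(5*t), exp(5*t)]

Strategy: write M = P · J · P⁻¹ where J is a Jordan canonical form, so e^{tM} = P · e^{tJ} · P⁻¹, and e^{tJ} can be computed block-by-block.

M has Jordan form
J =
  [5, 1]
  [0, 5]
(up to reordering of blocks).

Per-block formulas:
  For a 2×2 Jordan block J_2(5): exp(t · J_2(5)) = e^(5t)·(I + t·N), where N is the 2×2 nilpotent shift.

After assembling e^{tJ} and conjugating by P, we get:

e^{tM} =
  [exp(5*t), 0]
  [t*exp(5*t), exp(5*t)]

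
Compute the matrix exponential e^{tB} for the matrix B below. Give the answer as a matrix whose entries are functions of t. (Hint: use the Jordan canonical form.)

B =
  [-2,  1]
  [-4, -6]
e^{tB} =
  [2*t*exp(-4*t) + exp(-4*t), t*exp(-4*t)]
  [-4*t*exp(-4*t), -2*t*exp(-4*t) + exp(-4*t)]

Strategy: write B = P · J · P⁻¹ where J is a Jordan canonical form, so e^{tB} = P · e^{tJ} · P⁻¹, and e^{tJ} can be computed block-by-block.

B has Jordan form
J =
  [-4,  1]
  [ 0, -4]
(up to reordering of blocks).

Per-block formulas:
  For a 2×2 Jordan block J_2(-4): exp(t · J_2(-4)) = e^(-4t)·(I + t·N), where N is the 2×2 nilpotent shift.

After assembling e^{tJ} and conjugating by P, we get:

e^{tB} =
  [2*t*exp(-4*t) + exp(-4*t), t*exp(-4*t)]
  [-4*t*exp(-4*t), -2*t*exp(-4*t) + exp(-4*t)]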